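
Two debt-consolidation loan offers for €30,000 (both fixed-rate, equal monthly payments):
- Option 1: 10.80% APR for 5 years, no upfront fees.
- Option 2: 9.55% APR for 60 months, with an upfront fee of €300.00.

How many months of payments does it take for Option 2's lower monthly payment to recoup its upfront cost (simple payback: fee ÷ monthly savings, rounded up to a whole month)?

17 months

Option 1: monthly rate = 10.8%/12 = 0.0090000; payment = 30,000 × 0.0090000 / (1 − (1+0.0090000)^−60) = €649.28.
Option 2: at 9.55% the monthly rate is 0.0079583, so the payment is 30,000 × 0.0079583 / (1 − 1.0079583^−60) = €630.79.
Monthly savings = €649.28 − €630.79 = €18.49.
Break-even = €300.00 / €18.49 = 16.22 → 17 months.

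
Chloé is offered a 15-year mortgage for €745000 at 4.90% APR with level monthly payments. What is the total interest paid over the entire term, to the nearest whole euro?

Monthly rate = 4.9%/12 = 0.0040833; payment = 745,000 × 0.0040833 / (1 − (1+0.0040833)^−180) = €5,852.68.
Total paid = 180 × €5,852.68 = €1,053,482.40; interest = €1,053,482.40 − €745,000 = €308,482.40.

€308,482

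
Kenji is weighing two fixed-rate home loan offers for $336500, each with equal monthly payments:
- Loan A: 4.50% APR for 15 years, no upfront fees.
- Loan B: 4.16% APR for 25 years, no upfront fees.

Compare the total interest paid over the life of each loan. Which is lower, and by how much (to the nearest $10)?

Loan A: at 4.50% the monthly rate is 0.0037500, so the payment is 336,500 × 0.0037500 / (1 − 1.0037500^−180) = $2,574.20.
Total interest on Loan A = 180 × $2,574.20 − $336,500 = $126,856.00.
Loan B: monthly rate = 4.16%/12 = 0.0034667; payment = 336,500 × 0.0034667 / (1 − (1+0.0034667)^−300) = $1,806.03.
Total interest on Loan B = 300 × $1,806.03 − $336,500 = $205,309.00.
Loan A is lower by $78,453.00.

Loan A by $78,450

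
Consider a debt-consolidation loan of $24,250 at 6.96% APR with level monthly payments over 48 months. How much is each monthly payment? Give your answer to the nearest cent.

$580.25

At 6.96% the monthly rate is 0.0058000, so the payment is 24,250 × 0.0058000 / (1 − 1.0058000^−48) = $580.25.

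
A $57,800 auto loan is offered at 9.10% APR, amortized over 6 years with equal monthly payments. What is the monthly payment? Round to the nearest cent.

$1,044.75

At 9.10% the monthly rate is 0.0075833, so the payment is 57,800 × 0.0075833 / (1 − 1.0075833^−72) = $1,044.75.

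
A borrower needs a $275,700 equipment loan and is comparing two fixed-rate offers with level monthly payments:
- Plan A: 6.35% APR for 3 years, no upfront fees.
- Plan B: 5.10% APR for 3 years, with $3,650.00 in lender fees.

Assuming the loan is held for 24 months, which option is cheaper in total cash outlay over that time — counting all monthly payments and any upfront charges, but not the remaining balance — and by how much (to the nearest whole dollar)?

Plan A: at 6.35% the monthly rate is 0.0052917, so the payment is 275,700 × 0.0052917 / (1 − 1.0052917^−36) = $8,431.12.
Plan B: at 5.10% the monthly rate is 0.0042500, so the payment is 275,700 × 0.0042500 / (1 − 1.0042500^−36) = $8,275.36.
Over 24 months: Plan A costs 24 × $8,431.12 = $202,346.88; Plan B costs 24 × $8,275.36 + $3,650.00 = $202,258.64.
Plan B is cheaper by $202,346.88 − $202,258.64 = $88.24.

Plan B by $88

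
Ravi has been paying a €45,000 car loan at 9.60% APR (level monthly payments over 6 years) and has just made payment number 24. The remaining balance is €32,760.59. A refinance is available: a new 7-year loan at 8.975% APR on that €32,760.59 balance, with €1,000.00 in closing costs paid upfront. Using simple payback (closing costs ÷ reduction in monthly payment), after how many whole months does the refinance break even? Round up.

4 months

Current payment = 45,000 × 9.6%/12 / (1 − (1+0.0080000)^−72) = €824.61.
Refinanced payment = 32,760.59 × 0.0074792 / (1 − (1+0.0074792)^−84) = €526.67.
Monthly savings = €824.61 − €526.67 = €297.94.
Break-even = €1,000.00 / €297.94 = 3.36 → 4 months.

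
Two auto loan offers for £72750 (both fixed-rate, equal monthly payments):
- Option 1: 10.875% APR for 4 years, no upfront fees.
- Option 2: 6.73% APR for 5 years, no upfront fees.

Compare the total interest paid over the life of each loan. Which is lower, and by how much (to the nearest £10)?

Option 2 by £4,160

Option 1: monthly rate = 10.875%/12 = 0.0090625; payment = 72,750 × 0.0090625 / (1 − (1+0.0090625)^−48) = £1,875.85.
Total interest on Option 1 = 48 × £1,875.85 − £72,750 = £17,290.80.
Option 2: monthly rate = 6.73%/12 = 0.0056083; payment = 72,750 × 0.0056083 / (1 − (1+0.0056083)^−60) = £1,431.29.
Total interest on Option 2 = 60 × £1,431.29 − £72,750 = £13,127.40.
Option 2 is lower by £4,163.40.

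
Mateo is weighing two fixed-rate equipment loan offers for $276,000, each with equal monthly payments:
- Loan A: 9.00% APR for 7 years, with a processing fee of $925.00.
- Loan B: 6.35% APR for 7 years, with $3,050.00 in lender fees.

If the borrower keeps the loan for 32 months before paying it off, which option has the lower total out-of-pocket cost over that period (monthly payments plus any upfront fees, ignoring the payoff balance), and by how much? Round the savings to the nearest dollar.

Loan B by $9,464

Loan A: monthly rate = 9%/12 = 0.0075000; payment = 276,000 × 0.0075000 / (1 − (1+0.0075000)^−84) = $4,440.59.
Loan B: at 6.35% the monthly rate is 0.0052917, so the payment is 276,000 × 0.0052917 / (1 − 1.0052917^−84) = $4,078.43.
Over 32 months: Loan A costs 32 × $4,440.59 + $925.00 = $143,023.88; Loan B costs 32 × $4,078.43 + $3,050.00 = $133,559.76.
Loan B is cheaper by $143,023.88 − $133,559.76 = $9,464.12.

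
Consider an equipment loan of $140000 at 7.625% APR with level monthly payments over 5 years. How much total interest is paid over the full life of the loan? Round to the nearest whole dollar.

$28,818

At 7.625% the monthly rate is 0.0063542, so the payment is 140,000 × 0.0063542 / (1 − 1.0063542^−60) = $2,813.64.
Total paid = 60 × $2,813.64 = $168,818.40; interest = $168,818.40 − $140,000 = $28,818.40.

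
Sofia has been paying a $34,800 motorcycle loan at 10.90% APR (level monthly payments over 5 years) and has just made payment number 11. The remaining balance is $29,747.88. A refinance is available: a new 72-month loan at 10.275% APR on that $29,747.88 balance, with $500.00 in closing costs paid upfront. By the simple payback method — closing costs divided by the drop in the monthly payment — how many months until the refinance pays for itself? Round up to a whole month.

3 months

Current payment = 34,800 × 10.9%/12 / (1 − (1+0.0090833)^−60) = $754.90.
Refinanced payment = 29,747.88 × 0.0085625 / (1 − (1+0.0085625)^−72) = $555.24.
Monthly savings = $754.90 − $555.24 = $199.66.
Break-even = $500.00 / $199.66 = 2.50 → 3 months.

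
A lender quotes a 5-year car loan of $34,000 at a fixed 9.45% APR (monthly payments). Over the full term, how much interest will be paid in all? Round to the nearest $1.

$8,794

Monthly rate = 9.45%/12 = 0.0078750; payment = 34,000 × 0.0078750 / (1 − (1+0.0078750)^−60) = $713.23.
Total paid = 60 × $713.23 = $42,793.80; interest = $42,793.80 − $34,000 = $8,793.80.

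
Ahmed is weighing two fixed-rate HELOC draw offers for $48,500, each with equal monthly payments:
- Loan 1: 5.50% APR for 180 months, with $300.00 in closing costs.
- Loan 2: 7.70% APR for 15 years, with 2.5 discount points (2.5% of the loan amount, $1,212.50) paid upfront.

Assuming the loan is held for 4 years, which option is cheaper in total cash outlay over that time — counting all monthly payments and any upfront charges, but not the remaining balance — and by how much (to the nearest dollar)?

Loan 1: monthly rate = 5.5%/12 = 0.0045833; payment = 48,500 × 0.0045833 / (1 − (1+0.0045833)^−180) = $396.29.
Loan 2: at 7.70% the monthly rate is 0.0064167, so the payment is 48,500 × 0.0064167 / (1 − 1.0064167^−180) = $455.13.
Over 48 months: Loan 1 costs 48 × $396.29 + $300.00 = $19,321.92; Loan 2 costs 48 × $455.13 + $1,212.50 = $23,058.74.
Loan 1 is cheaper by $23,058.74 − $19,321.92 = $3,736.82.

Loan 1 by $3,737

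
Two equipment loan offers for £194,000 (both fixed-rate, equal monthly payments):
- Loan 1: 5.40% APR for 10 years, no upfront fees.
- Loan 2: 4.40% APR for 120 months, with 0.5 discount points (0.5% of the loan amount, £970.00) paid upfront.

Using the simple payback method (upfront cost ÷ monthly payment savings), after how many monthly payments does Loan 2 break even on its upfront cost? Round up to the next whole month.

11 months

Loan 1: monthly rate = 5.4%/12 = 0.0045000; payment = 194,000 × 0.0045000 / (1 − (1+0.0045000)^−120) = £2,095.81.
Loan 2: monthly rate = 4.4%/12 = 0.0036667; payment = 194,000 × 0.0036667 / (1 − (1+0.0036667)^−120) = £2,001.25.
Monthly savings = £2,095.81 − £2,001.25 = £94.56.
Break-even = £970.00 / £94.56 = 10.26 → 11 months.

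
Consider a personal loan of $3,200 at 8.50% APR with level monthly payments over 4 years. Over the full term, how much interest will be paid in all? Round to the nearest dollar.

At 8.50% the monthly rate is 0.0070833, so the payment is 3,200 × 0.0070833 / (1 − 1.0070833^−48) = $78.87.
Total paid = 48 × $78.87 = $3,785.76; interest = $3,785.76 − $3,200 = $585.76.

$586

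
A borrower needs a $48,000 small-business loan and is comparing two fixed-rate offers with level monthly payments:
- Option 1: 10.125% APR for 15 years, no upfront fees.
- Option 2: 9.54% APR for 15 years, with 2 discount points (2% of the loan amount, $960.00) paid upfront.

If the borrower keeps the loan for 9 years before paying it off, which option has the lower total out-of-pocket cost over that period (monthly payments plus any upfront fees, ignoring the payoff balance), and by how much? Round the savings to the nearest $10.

Option 2 by $890

Option 1: monthly rate = 10.125%/12 = 0.0084375; payment = 48,000 × 0.0084375 / (1 − (1+0.0084375)^−180) = $519.49.
Option 2: at 9.54% the monthly rate is 0.0079500, so the payment is 48,000 × 0.0079500 / (1 − 1.0079500^−180) = $502.39.
Over 108 months: Option 1 costs 108 × $519.49 = $56,104.92; Option 2 costs 108 × $502.39 + $960.00 = $55,218.12.
Option 2 is cheaper by $56,104.92 − $55,218.12 = $886.80.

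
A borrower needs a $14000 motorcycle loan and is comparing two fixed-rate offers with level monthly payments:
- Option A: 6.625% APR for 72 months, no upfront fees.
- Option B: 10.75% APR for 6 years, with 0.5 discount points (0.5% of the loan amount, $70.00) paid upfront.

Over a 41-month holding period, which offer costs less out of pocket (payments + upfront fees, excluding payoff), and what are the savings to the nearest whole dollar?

Option A by $1,239

Option A: monthly rate = 6.625%/12 = 0.0055208; payment = 14,000 × 0.0055208 / (1 − (1+0.0055208)^−72) = $236.17.
Option B: monthly rate = 10.75%/12 = 0.0089583; payment = 14,000 × 0.0089583 / (1 − (1+0.0089583)^−72) = $264.69.
Over 41 months: Option A costs 41 × $236.17 = $9,682.97; Option B costs 41 × $264.69 + $70.00 = $10,922.29.
Option A is cheaper by $10,922.29 − $9,682.97 = $1,239.32.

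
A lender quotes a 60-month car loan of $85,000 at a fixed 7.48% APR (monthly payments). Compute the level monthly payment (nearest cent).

At 7.48% the monthly rate is 0.0062333, so the payment is 85,000 × 0.0062333 / (1 − 1.0062333^−60) = $1,702.42.

$1,702.42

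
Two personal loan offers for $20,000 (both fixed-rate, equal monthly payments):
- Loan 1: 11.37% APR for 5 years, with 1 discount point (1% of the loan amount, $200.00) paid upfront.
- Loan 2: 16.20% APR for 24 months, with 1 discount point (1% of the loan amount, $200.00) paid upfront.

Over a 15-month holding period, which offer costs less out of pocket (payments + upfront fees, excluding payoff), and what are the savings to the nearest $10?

Loan 1 by $8,140

Loan 1: at 11.37% the monthly rate is 0.0094750, so the payment is 20,000 × 0.0094750 / (1 − 1.0094750^−60) = $438.55.
Loan 2: monthly rate = 16.2%/12 = 0.0135000; payment = 20,000 × 0.0135000 / (1 − (1+0.0135000)^−24) = $981.17.
Over 15 months: Loan 1 costs 15 × $438.55 + $200.00 = $6,778.25; Loan 2 costs 15 × $981.17 + $200.00 = $14,917.55.
Loan 1 is cheaper by $14,917.55 − $6,778.25 = $8,139.30.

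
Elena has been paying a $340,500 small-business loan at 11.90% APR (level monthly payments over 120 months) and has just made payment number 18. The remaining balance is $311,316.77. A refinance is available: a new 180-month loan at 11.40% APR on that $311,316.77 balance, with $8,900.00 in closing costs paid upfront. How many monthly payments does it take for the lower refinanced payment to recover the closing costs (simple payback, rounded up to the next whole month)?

8 months

Current payment = 340,500 × 11.9%/12 / (1 − (1+0.0099167)^−120) = $4,865.52.
Refinanced payment = 311,316.77 × 0.0095000 / (1 − (1+0.0095000)^−180) = $3,617.00.
Monthly savings = $4,865.52 − $3,617.00 = $1,248.52.
Break-even = $8,900.00 / $1,248.52 = 7.13 → 8 months.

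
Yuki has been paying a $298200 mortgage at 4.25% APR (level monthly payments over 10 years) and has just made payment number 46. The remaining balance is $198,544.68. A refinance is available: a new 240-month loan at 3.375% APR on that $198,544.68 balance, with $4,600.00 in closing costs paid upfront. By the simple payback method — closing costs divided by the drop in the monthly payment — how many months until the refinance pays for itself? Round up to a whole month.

3 months

Current payment = 298,200 × 4.25%/12 / (1 − (1+0.0035417)^−120) = $3,054.69.
Refinanced payment = 198,544.68 × 0.0028125 / (1 − (1+0.0028125)^−240) = $1,138.77.
Monthly savings = $3,054.69 − $1,138.77 = $1,915.92.
Break-even = $4,600.00 / $1,915.92 = 2.40 → 3 months.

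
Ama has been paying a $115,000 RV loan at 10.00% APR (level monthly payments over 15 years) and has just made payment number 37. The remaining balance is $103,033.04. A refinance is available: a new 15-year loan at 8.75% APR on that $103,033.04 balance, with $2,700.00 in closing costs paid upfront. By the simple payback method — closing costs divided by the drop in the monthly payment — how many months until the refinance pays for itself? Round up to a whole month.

Current payment = 115,000 × 10%/12 / (1 − (1+0.0083333)^−180) = $1,235.80.
Refinanced payment = 103,033.04 × 0.0072917 / (1 − (1+0.0072917)^−180) = $1,029.76.
Monthly savings = $1,235.80 − $1,029.76 = $206.04.
Break-even = $2,700.00 / $206.04 = 13.10 → 14 months.

14 months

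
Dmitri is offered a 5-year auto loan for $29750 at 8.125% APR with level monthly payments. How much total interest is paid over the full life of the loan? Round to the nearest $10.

At 8.125% the monthly rate is 0.0067708, so the payment is 29,750 × 0.0067708 / (1 − 1.0067708^−60) = $605.00.
Total paid = 60 × $605.00 = $36,300.00; interest = $36,300.00 − $29,750 = $6,550.00.

$6,550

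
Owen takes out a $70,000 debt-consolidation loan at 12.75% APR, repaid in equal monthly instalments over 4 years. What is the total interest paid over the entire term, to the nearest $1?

Monthly rate = 12.75%/12 = 0.0106250; payment = 70,000 × 0.0106250 / (1 − (1+0.0106250)^−48) = $1,869.25.
Total paid = 48 × $1,869.25 = $89,724.00; interest = $89,724.00 − $70,000 = $19,724.00.

$19,724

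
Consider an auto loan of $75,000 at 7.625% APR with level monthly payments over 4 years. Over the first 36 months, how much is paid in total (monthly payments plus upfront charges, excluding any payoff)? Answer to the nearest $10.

$65,440

At 7.625% the monthly rate is 0.0063542, so the payment is 75,000 × 0.0063542 / (1 − 1.0063542^−48) = $1,817.80.
Total outlay = 36 × $1,817.80 = $65,440.80.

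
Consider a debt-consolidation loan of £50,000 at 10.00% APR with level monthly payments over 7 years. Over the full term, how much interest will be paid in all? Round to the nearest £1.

£19,725

Monthly rate = 10%/12 = 0.0083333; payment = 50,000 × 0.0083333 / (1 − (1+0.0083333)^−84) = £830.06.
Total paid = 84 × £830.06 = £69,725.04; interest = £69,725.04 − £50,000 = £19,725.04.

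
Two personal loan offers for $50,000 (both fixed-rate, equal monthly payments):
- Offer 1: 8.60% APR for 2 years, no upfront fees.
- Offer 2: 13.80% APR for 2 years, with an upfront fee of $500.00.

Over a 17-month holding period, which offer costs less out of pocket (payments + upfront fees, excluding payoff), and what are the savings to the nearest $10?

Offer 1 by $2,550

Offer 1: monthly rate = 8.6%/12 = 0.0071667; payment = 50,000 × 0.0071667 / (1 − (1+0.0071667)^−24) = $2,275.07.
Offer 2: monthly rate = 13.8%/12 = 0.0115000; payment = 50,000 × 0.0115000 / (1 − (1+0.0115000)^−24) = $2,395.92.
Over 17 months: Offer 1 costs 17 × $2,275.07 = $38,676.19; Offer 2 costs 17 × $2,395.92 + $500.00 = $41,230.64.
Offer 1 is cheaper by $41,230.64 − $38,676.19 = $2,554.45.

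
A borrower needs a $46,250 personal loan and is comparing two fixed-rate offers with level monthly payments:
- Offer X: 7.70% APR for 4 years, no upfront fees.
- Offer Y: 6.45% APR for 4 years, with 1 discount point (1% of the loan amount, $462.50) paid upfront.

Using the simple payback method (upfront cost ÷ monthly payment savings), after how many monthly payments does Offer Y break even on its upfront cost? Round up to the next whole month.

Offer X: monthly rate = 7.7%/12 = 0.0064167; payment = 46,250 × 0.0064167 / (1 − (1+0.0064167)^−48) = $1,122.60.
Offer Y: monthly rate = 6.45%/12 = 0.0053750; payment = 46,250 × 0.0053750 / (1 − (1+0.0053750)^−48) = $1,095.75.
Monthly savings = $1,122.60 − $1,095.75 = $26.85.
Break-even = $462.50 / $26.85 = 17.23 → 18 months.

18 months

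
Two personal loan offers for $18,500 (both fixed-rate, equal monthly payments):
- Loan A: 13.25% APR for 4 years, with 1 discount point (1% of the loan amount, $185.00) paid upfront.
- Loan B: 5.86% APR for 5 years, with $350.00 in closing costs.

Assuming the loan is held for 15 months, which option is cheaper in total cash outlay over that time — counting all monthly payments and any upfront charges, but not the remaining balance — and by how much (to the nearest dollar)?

Loan B by $1,967

Loan A: monthly rate = 13.25%/12 = 0.0110417; payment = 18,500 × 0.0110417 / (1 − (1+0.0110417)^−48) = $498.61.
Loan B: monthly rate = 5.86%/12 = 0.0048833; payment = 18,500 × 0.0048833 / (1 − (1+0.0048833)^−60) = $356.45.
Over 15 months: Loan A costs 15 × $498.61 + $185.00 = $7,664.15; Loan B costs 15 × $356.45 + $350.00 = $5,696.75.
Loan B is cheaper by $7,664.15 − $5,696.75 = $1,967.40.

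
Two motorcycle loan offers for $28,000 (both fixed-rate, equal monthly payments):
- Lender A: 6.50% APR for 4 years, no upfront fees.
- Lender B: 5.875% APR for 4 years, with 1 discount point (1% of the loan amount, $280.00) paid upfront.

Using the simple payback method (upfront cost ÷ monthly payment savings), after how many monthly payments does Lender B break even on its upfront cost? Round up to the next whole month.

35 months

Lender A: monthly rate = 6.5%/12 = 0.0054167; payment = 28,000 × 0.0054167 / (1 − (1+0.0054167)^−48) = $664.02.
Lender B: at 5.875% the monthly rate is 0.0048958, so the payment is 28,000 × 0.0048958 / (1 − 1.0048958^−48) = $655.98.
Monthly savings = $664.02 − $655.98 = $8.04.
Break-even = $280.00 / $8.04 = 34.83 → 35 months.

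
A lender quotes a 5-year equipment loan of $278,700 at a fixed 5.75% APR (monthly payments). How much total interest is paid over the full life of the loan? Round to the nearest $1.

$42,643

At 5.75% the monthly rate is 0.0047917, so the payment is 278,700 × 0.0047917 / (1 − 1.0047917^−60) = $5,355.71.
Total paid = 60 × $5,355.71 = $321,342.60; interest = $321,342.60 − $278,700 = $42,642.60.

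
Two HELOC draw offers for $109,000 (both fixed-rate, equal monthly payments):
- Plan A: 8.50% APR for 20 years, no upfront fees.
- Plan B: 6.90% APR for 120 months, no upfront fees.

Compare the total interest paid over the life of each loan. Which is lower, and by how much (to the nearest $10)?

Plan B by $75,830

Plan A: monthly rate = 8.5%/12 = 0.0070833; payment = 109,000 × 0.0070833 / (1 − (1+0.0070833)^−240) = $945.93.
Total interest on Plan A = 240 × $945.93 − $109,000 = $118,023.20.
Plan B: monthly rate = 6.9%/12 = 0.0057500; payment = 109,000 × 0.0057500 / (1 − (1+0.0057500)^−120) = $1,259.97.
Total interest on Plan B = 120 × $1,259.97 − $109,000 = $42,196.40.
Plan B is lower by $75,826.80.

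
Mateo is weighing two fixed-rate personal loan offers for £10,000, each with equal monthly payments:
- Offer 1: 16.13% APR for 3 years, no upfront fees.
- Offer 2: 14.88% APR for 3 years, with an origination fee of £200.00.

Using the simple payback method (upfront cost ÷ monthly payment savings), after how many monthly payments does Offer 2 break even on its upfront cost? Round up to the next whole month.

33 months

Offer 1: monthly rate = 16.13%/12 = 0.0134417; payment = 10,000 × 0.0134417 / (1 − (1+0.0134417)^−36) = £352.21.
Offer 2: at 14.88% the monthly rate is 0.0124000, so the payment is 10,000 × 0.0124000 / (1 − 1.0124000^−36) = £346.07.
Monthly savings = £352.21 − £346.07 = £6.14.
Break-even = £200.00 / £6.14 = 32.57 → 33 months.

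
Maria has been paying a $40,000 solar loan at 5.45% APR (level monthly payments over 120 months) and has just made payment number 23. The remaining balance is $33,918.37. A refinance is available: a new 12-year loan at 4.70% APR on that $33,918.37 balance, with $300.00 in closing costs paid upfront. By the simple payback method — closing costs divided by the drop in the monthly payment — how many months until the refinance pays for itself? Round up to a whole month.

Current payment = 40,000 × 5.45%/12 / (1 − (1+0.0045417)^−120) = $433.11.
Refinanced payment = 33,918.37 × 0.0039167 / (1 − (1+0.0039167)^−144) = $308.63.
Monthly savings = $433.11 − $308.63 = $124.48.
Break-even = $300.00 / $124.48 = 2.41 → 3 months.

3 months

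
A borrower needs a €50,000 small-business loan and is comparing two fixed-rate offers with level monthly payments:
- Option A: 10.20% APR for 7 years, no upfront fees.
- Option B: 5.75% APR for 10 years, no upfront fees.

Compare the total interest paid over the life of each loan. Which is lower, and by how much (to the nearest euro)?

Option B by €4,298

Option A: monthly rate = 10.2%/12 = 0.0085000; payment = 50,000 × 0.0085000 / (1 − (1+0.0085000)^−84) = €835.24.
Total interest on Option A = 84 × €835.24 − €50,000 = €20,160.16.
Option B: monthly rate = 5.75%/12 = 0.0047917; payment = 50,000 × 0.0047917 / (1 − (1+0.0047917)^−120) = €548.85.
Total interest on Option B = 120 × €548.85 − €50,000 = €15,862.00.
Option B is lower by €4,298.16.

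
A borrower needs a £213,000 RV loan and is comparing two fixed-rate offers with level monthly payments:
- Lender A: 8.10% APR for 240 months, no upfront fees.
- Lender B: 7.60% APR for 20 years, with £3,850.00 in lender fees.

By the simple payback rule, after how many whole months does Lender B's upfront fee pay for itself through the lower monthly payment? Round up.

Lender A: at 8.10% the monthly rate is 0.0067500, so the payment is 213,000 × 0.0067500 / (1 − 1.0067500^−240) = £1,794.90.
Lender B: at 7.60% the monthly rate is 0.0063333, so the payment is 213,000 × 0.0063333 / (1 − 1.0063333^−240) = £1,728.96.
Monthly savings = £1,794.90 − £1,728.96 = £65.94.
Break-even = £3,850.00 / £65.94 = 58.39 → 59 months.

59 months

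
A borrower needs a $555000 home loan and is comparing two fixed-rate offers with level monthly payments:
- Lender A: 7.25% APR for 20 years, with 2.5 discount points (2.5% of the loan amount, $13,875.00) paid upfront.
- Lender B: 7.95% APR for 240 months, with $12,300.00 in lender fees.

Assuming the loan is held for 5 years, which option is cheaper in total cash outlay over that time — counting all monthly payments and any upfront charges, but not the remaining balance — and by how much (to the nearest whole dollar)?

Lender A by $12,729

Lender A: monthly rate = 7.25%/12 = 0.0060417; payment = 555,000 × 0.0060417 / (1 − (1+0.0060417)^−240) = $4,386.59.
Lender B: monthly rate = 7.95%/12 = 0.0066250; payment = 555,000 × 0.0066250 / (1 − (1+0.0066250)^−240) = $4,624.99.
Over 60 months: Lender A costs 60 × $4,386.59 + $13,875.00 = $277,070.40; Lender B costs 60 × $4,624.99 + $12,300.00 = $289,799.40.
Lender A is cheaper by $289,799.40 − $277,070.40 = $12,729.00.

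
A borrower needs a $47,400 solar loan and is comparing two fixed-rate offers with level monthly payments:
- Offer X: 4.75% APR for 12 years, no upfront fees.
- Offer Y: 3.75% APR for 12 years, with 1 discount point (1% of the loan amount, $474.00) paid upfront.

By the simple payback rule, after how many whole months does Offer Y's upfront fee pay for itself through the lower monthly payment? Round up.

Offer X: at 4.75% the monthly rate is 0.0039583, so the payment is 47,400 × 0.0039583 / (1 − 1.0039583^−144) = $432.48.
Offer Y: at 3.75% the monthly rate is 0.0031250, so the payment is 47,400 × 0.0031250 / (1 − 1.0031250^−144) = $409.27.
Monthly savings = $432.48 − $409.27 = $23.21.
Break-even = $474.00 / $23.21 = 20.42 → 21 months.

21 months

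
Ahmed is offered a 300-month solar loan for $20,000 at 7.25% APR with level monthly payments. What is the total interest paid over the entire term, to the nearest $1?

$23,368

At 7.25% the monthly rate is 0.0060417, so the payment is 20,000 × 0.0060417 / (1 − 1.0060417^−300) = $144.56.
Total paid = 300 × $144.56 = $43,368.00; interest = $43,368.00 − $20,000 = $23,368.00.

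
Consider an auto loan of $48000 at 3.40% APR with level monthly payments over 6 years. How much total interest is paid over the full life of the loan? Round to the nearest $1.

At 3.40% the monthly rate is 0.0028333, so the payment is 48,000 × 0.0028333 / (1 − 1.0028333^−72) = $737.92.
Total paid = 72 × $737.92 = $53,130.24; interest = $53,130.24 − $48,000 = $5,130.24.

$5,130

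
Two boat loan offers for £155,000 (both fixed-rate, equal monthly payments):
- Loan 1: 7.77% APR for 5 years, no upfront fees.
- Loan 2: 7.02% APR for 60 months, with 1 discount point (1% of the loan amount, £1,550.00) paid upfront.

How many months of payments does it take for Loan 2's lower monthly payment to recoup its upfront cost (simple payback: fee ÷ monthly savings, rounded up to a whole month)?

29 months

Loan 1: at 7.77% the monthly rate is 0.0064750, so the payment is 155,000 × 0.0064750 / (1 − 1.0064750^−60) = £3,125.81.
Loan 2: monthly rate = 7.02%/12 = 0.0058500; payment = 155,000 × 0.0058500 / (1 − (1+0.0058500)^−60) = £3,070.65.
Monthly savings = £3,125.81 − £3,070.65 = £55.16.
Break-even = £1,550.00 / £55.16 = 28.10 → 29 months.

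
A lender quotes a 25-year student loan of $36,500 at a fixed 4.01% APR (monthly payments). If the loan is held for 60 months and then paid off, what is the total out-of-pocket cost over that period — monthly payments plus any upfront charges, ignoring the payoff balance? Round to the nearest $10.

Monthly rate = 4.01%/12 = 0.0033417; payment = 36,500 × 0.0033417 / (1 − (1+0.0033417)^−300) = $192.86.
Total outlay = 60 × $192.86 = $11,571.60.

$11,570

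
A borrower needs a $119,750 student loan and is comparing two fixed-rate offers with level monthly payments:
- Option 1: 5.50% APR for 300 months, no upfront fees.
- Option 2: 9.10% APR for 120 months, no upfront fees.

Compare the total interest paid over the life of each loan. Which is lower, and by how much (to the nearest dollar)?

Option 1: monthly rate = 5.5%/12 = 0.0045833; payment = 119,750 × 0.0045833 / (1 − (1+0.0045833)^−300) = $735.37.
Total interest on Option 1 = 300 × $735.37 − $119,750 = $100,861.00.
Option 2: monthly rate = 9.1%/12 = 0.0075833; payment = 119,750 × 0.0075833 / (1 − (1+0.0075833)^−120) = $1,523.43.
Total interest on Option 2 = 120 × $1,523.43 − $119,750 = $63,061.60.
Option 2 is lower by $37,799.40.

Option 2 by $37,799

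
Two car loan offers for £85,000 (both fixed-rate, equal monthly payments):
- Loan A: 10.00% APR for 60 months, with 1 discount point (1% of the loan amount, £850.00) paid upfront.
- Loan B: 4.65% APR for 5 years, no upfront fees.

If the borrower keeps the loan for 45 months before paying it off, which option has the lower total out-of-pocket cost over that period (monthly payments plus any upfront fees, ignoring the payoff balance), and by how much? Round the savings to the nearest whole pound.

Loan B by £10,549

Loan A: at 10.00% the monthly rate is 0.0083333, so the payment is 85,000 × 0.0083333 / (1 − 1.0083333^−60) = £1,806.00.
Loan B: at 4.65% the monthly rate is 0.0038750, so the payment is 85,000 × 0.0038750 / (1 − 1.0038750^−60) = £1,590.46.
Over 45 months: Loan A costs 45 × £1,806.00 + £850.00 = £82,120.00; Loan B costs 45 × £1,590.46 = £71,570.70.
Loan B is cheaper by £82,120.00 − £71,570.70 = £10,549.30.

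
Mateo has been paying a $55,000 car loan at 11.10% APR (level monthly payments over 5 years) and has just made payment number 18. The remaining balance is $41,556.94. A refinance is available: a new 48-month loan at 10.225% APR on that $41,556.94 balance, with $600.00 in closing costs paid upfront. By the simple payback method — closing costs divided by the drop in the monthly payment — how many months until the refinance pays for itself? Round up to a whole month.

5 months

Current payment = 55,000 × 11.1%/12 / (1 − (1+0.0092500)^−60) = $1,198.58.
Refinanced payment = 41,556.94 × 0.0085208 / (1 − (1+0.0085208)^−48) = $1,058.49.
Monthly savings = $1,198.58 − $1,058.49 = $140.09.
Break-even = $600.00 / $140.09 = 4.28 → 5 months.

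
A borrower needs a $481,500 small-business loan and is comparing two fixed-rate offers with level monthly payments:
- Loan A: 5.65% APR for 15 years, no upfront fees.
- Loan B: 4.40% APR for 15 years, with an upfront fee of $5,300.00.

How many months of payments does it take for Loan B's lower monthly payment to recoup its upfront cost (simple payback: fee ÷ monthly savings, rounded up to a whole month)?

Loan A: at 5.65% the monthly rate is 0.0047083, so the payment is 481,500 × 0.0047083 / (1 − 1.0047083^−180) = $3,972.69.
Loan B: at 4.40% the monthly rate is 0.0036667, so the payment is 481,500 × 0.0036667 / (1 − 1.0036667^−180) = $3,658.88.
Monthly savings = $3,972.69 − $3,658.88 = $313.81.
Break-even = $5,300.00 / $313.81 = 16.89 → 17 months.

17 months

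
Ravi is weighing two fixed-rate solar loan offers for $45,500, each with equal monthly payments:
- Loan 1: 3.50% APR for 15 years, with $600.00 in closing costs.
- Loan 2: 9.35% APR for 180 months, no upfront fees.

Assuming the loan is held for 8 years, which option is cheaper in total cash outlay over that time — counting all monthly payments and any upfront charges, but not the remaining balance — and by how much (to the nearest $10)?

Loan 1: monthly rate = 3.5%/12 = 0.0029167; payment = 45,500 × 0.0029167 / (1 − (1+0.0029167)^−180) = $325.27.
Loan 2: monthly rate = 9.35%/12 = 0.0077917; payment = 45,500 × 0.0077917 / (1 − (1+0.0077917)^−180) = $471.01.
Over 96 months: Loan 1 costs 96 × $325.27 + $600.00 = $31,825.92; Loan 2 costs 96 × $471.01 = $45,216.96.
Loan 1 is cheaper by $45,216.96 − $31,825.92 = $13,391.04.

Loan 1 by $13,390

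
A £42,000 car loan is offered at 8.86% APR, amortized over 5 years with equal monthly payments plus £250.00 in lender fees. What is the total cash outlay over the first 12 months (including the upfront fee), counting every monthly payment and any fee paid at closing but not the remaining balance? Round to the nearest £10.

£10,680

Monthly rate = 8.86%/12 = 0.0073833; payment = 42,000 × 0.0073833 / (1 − (1+0.0073833)^−60) = £869.00.
Total outlay = 12 × £869.00 + £250.00 = £10,678.00.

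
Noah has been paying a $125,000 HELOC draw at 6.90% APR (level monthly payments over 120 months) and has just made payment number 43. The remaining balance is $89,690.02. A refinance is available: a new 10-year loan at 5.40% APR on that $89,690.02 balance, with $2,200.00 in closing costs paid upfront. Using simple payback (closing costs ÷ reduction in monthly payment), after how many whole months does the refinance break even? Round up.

Current payment = 125,000 × 6.9%/12 / (1 − (1+0.0057500)^−120) = $1,444.92.
Refinanced payment = 89,690.02 × 0.0045000 / (1 − (1+0.0045000)^−120) = $968.93.
Monthly savings = $1,444.92 − $968.93 = $475.99.
Break-even = $2,200.00 / $475.99 = 4.62 → 5 months.

5 months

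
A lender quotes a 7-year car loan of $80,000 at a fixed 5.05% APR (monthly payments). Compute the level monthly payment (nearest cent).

At 5.05% the monthly rate is 0.0042083, so the payment is 80,000 × 0.0042083 / (1 − 1.0042083^−84) = $1,132.59.

$1,132.59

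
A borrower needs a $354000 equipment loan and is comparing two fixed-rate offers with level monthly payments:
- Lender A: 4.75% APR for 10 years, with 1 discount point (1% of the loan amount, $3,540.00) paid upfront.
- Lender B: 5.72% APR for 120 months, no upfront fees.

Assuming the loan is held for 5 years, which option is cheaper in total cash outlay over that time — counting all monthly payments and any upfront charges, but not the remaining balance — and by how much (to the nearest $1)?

Lender A by $6,595

Lender A: at 4.75% the monthly rate is 0.0039583, so the payment is 354,000 × 0.0039583 / (1 − 1.0039583^−120) = $3,711.61.
Lender B: monthly rate = 5.72%/12 = 0.0047667; payment = 354,000 × 0.0047667 / (1 − (1+0.0047667)^−120) = $3,880.53.
Over 60 months: Lender A costs 60 × $3,711.61 + $3,540.00 = $226,236.60; Lender B costs 60 × $3,880.53 = $232,831.80.
Lender A is cheaper by $232,831.80 − $226,236.60 = $6,595.20.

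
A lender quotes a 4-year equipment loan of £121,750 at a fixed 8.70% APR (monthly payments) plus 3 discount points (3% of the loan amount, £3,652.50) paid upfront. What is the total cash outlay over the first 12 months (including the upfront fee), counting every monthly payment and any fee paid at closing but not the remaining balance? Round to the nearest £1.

Monthly rate = 8.7%/12 = 0.0072500; payment = 121,750 × 0.0072500 / (1 − (1+0.0072500)^−48) = £3,012.44.
Total outlay = 12 × £3,012.44 + £3,652.50 = £39,801.78.

£39,802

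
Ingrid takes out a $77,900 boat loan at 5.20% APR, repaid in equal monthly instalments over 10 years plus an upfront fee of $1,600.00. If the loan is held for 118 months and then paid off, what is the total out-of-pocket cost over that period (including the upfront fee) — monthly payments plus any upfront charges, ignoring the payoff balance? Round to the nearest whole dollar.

$99,999

Monthly rate = 5.2%/12 = 0.0043333; payment = 77,900 × 0.0043333 / (1 − (1+0.0043333)^−120) = $833.89.
Total outlay = 118 × $833.89 + $1,600.00 = $99,999.02.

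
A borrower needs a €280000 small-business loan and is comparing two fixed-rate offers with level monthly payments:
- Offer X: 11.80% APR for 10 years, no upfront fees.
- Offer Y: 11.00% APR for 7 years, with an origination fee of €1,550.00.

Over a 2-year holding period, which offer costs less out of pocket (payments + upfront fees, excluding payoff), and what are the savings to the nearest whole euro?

Offer X by €20,976

Offer X: monthly rate = 11.8%/12 = 0.0098333; payment = 280,000 × 0.0098333 / (1 − (1+0.0098333)^−120) = €3,984.88.
Offer Y: at 11.00% the monthly rate is 0.0091667, so the payment is 280,000 × 0.0091667 / (1 − 1.0091667^−84) = €4,794.28.
Over 24 months: Offer X costs 24 × €3,984.88 = €95,637.12; Offer Y costs 24 × €4,794.28 + €1,550.00 = €116,612.72.
Offer X is cheaper by €116,612.72 − €95,637.12 = €20,975.60.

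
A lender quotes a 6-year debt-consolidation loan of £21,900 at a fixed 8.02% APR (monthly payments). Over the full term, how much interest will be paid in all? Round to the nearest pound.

At 8.02% the monthly rate is 0.0066833, so the payment is 21,900 × 0.0066833 / (1 − 1.0066833^−72) = £384.19.
Total paid = 72 × £384.19 = £27,661.68; interest = £27,661.68 − £21,900 = £5,761.68.

£5,762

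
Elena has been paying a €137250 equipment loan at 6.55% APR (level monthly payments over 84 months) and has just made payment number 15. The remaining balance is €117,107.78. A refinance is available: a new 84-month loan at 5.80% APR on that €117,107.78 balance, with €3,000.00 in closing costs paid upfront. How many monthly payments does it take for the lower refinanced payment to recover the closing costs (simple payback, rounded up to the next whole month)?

Current payment = 137,250 × 6.55%/12 / (1 − (1+0.0054583)^−84) = €2,041.41.
Refinanced payment = 117,107.78 × 0.0048333 / (1 − (1+0.0048333)^−84) = €1,699.57.
Monthly savings = €2,041.41 − €1,699.57 = €341.84.
Break-even = €3,000.00 / €341.84 = 8.78 → 9 months.

9 months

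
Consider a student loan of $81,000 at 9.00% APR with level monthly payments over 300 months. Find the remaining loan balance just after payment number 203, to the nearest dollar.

With monthly rate i = 9%/12 = 0.0075000, the balance after k of n payments is P · [(1+i)^n − (1+i)^k] / [(1+i)^n − 1].
(1+0.0075000)^300 = 9.40841453 and (1+0.0075000)^203 = 4.55770411, so the balance is 81,000 × (9.40841453 − 4.55770411) / (9.40841453 − 1) = $46,727.90.

$46,728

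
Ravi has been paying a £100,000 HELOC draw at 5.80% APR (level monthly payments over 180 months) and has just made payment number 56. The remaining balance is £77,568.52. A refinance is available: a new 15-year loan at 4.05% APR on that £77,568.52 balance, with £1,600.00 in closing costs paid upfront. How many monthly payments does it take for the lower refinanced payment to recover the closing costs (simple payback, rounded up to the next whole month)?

Current payment = 100,000 × 5.8%/12 / (1 − (1+0.0048333)^−180) = £833.09.
Refinanced payment = 77,568.52 × 0.0033750 / (1 − (1+0.0033750)^−180) = £575.71.
Monthly savings = £833.09 − £575.71 = £257.38.
Break-even = £1,600.00 / £257.38 = 6.22 → 7 months.

7 months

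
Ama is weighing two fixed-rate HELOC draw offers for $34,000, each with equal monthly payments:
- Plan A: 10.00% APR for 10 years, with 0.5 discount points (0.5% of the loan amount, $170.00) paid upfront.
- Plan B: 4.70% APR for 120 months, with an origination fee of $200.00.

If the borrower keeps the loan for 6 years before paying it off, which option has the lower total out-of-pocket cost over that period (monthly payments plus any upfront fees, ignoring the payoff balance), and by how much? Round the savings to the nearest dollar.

Plan A: monthly rate = 10%/12 = 0.0083333; payment = 34,000 × 0.0083333 / (1 − (1+0.0083333)^−120) = $449.31.
Plan B: at 4.70% the monthly rate is 0.0039167, so the payment is 34,000 × 0.0039167 / (1 − 1.0039167^−120) = $355.66.
Over 72 months: Plan A costs 72 × $449.31 + $170.00 = $32,520.32; Plan B costs 72 × $355.66 + $200.00 = $25,807.52.
Plan B is cheaper by $32,520.32 − $25,807.52 = $6,712.80.

Plan B by $6,713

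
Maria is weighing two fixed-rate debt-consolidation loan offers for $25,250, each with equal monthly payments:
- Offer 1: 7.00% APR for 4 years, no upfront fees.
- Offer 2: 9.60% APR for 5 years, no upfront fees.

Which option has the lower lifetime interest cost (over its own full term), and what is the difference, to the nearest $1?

Offer 1 by $2,869

Offer 1: at 7.00% the monthly rate is 0.0058333, so the payment is 25,250 × 0.0058333 / (1 − 1.0058333^−48) = $604.64.
Total interest on Offer 1 = 48 × $604.64 − $25,250 = $3,772.72.
Offer 2: monthly rate = 9.6%/12 = 0.0080000; payment = 25,250 × 0.0080000 / (1 − (1+0.0080000)^−60) = $531.53.
Total interest on Offer 2 = 60 × $531.53 − $25,250 = $6,641.80.
Offer 1 is lower by $2,869.08.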